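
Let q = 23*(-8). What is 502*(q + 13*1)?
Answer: -85842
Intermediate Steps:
q = -184
502*(q + 13*1) = 502*(-184 + 13*1) = 502*(-184 + 13) = 502*(-171) = -85842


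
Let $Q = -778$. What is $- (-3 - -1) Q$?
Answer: $-1556$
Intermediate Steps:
$- (-3 - -1) Q = - (-3 - -1) \left(-778\right) = - (-3 + 1) \left(-778\right) = \left(-1\right) \left(-2\right) \left(-778\right) = 2 \left(-778\right) = -1556$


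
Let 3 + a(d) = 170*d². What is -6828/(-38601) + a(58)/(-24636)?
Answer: -2434089941/105663804 ≈ -23.036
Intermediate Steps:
a(d) = -3 + 170*d²
-6828/(-38601) + a(58)/(-24636) = -6828/(-38601) + (-3 + 170*58²)/(-24636) = -6828*(-1/38601) + (-3 + 170*3364)*(-1/24636) = 2276/12867 + (-3 + 571880)*(-1/24636) = 2276/12867 + 571877*(-1/24636) = 2276/12867 - 571877/24636 = -2434089941/105663804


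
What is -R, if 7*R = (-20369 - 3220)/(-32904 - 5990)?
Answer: -23589/272258 ≈ -0.086642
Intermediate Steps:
R = 23589/272258 (R = ((-20369 - 3220)/(-32904 - 5990))/7 = (-23589/(-38894))/7 = (-23589*(-1/38894))/7 = (1/7)*(23589/38894) = 23589/272258 ≈ 0.086642)
-R = -1*23589/272258 = -23589/272258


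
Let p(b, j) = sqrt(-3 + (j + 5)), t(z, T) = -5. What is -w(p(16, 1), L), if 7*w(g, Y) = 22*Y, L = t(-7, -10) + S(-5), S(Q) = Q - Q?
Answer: 110/7 ≈ 15.714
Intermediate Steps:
S(Q) = 0
p(b, j) = sqrt(2 + j) (p(b, j) = sqrt(-3 + (5 + j)) = sqrt(2 + j))
L = -5 (L = -5 + 0 = -5)
w(g, Y) = 22*Y/7 (w(g, Y) = (22*Y)/7 = 22*Y/7)
-w(p(16, 1), L) = -22*(-5)/7 = -1*(-110/7) = 110/7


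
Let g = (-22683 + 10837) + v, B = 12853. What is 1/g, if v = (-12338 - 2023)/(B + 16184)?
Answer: -9679/114662221 ≈ -8.4413e-5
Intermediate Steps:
v = -4787/9679 (v = (-12338 - 2023)/(12853 + 16184) = -14361/29037 = -14361*1/29037 = -4787/9679 ≈ -0.49458)
g = -114662221/9679 (g = (-22683 + 10837) - 4787/9679 = -11846 - 4787/9679 = -114662221/9679 ≈ -11847.)
1/g = 1/(-114662221/9679) = -9679/114662221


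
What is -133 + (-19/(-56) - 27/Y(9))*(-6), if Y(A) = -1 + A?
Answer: -1607/14 ≈ -114.79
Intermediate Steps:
-133 + (-19/(-56) - 27/Y(9))*(-6) = -133 + (-19/(-56) - 27/(-1 + 9))*(-6) = -133 + (-19*(-1/56) - 27/8)*(-6) = -133 + (19/56 - 27*⅛)*(-6) = -133 + (19/56 - 27/8)*(-6) = -133 - 85/28*(-6) = -133 + 255/14 = -1607/14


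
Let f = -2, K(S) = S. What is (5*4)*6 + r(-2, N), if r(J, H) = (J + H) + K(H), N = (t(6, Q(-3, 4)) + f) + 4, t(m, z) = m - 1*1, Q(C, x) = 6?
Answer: 132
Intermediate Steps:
t(m, z) = -1 + m (t(m, z) = m - 1 = -1 + m)
N = 7 (N = ((-1 + 6) - 2) + 4 = (5 - 2) + 4 = 3 + 4 = 7)
r(J, H) = J + 2*H (r(J, H) = (J + H) + H = (H + J) + H = J + 2*H)
(5*4)*6 + r(-2, N) = (5*4)*6 + (-2 + 2*7) = 20*6 + (-2 + 14) = 120 + 12 = 132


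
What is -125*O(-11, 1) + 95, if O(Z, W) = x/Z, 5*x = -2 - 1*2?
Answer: 945/11 ≈ 85.909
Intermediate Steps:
x = -4/5 (x = (-2 - 1*2)/5 = (-2 - 2)/5 = (1/5)*(-4) = -4/5 ≈ -0.80000)
O(Z, W) = -4/(5*Z)
-125*O(-11, 1) + 95 = -(-100)/(-11) + 95 = -(-100)*(-1)/11 + 95 = -125*4/55 + 95 = -100/11 + 95 = 945/11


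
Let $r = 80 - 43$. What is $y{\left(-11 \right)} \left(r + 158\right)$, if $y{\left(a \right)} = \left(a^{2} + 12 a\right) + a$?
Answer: $-4290$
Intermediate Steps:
$r = 37$
$y{\left(a \right)} = a^{2} + 13 a$
$y{\left(-11 \right)} \left(r + 158\right) = - 11 \left(13 - 11\right) \left(37 + 158\right) = \left(-11\right) 2 \cdot 195 = \left(-22\right) 195 = -4290$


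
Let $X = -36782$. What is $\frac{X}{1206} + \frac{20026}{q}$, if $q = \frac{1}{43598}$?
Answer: $\frac{526475391053}{603} \approx 8.7309 \cdot 10^{8}$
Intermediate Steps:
$q = \frac{1}{43598} \approx 2.2937 \cdot 10^{-5}$
$\frac{X}{1206} + \frac{20026}{q} = - \frac{36782}{1206} + 20026 \frac{1}{\frac{1}{43598}} = \left(-36782\right) \frac{1}{1206} + 20026 \cdot 43598 = - \frac{18391}{603} + 873093548 = \frac{526475391053}{603}$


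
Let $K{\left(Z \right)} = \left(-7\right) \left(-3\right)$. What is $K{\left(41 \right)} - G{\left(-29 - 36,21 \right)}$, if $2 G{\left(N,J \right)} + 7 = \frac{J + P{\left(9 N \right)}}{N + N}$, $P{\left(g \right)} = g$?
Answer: $\frac{2903}{130} \approx 22.331$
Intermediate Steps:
$G{\left(N,J \right)} = - \frac{7}{2} + \frac{J + 9 N}{4 N}$ ($G{\left(N,J \right)} = - \frac{7}{2} + \frac{\left(J + 9 N\right) \frac{1}{N + N}}{2} = - \frac{7}{2} + \frac{\left(J + 9 N\right) \frac{1}{2 N}}{2} = - \frac{7}{2} + \frac{\frac{1}{2} \frac{1}{N} \left(J + 9 N\right)}{2} = - \frac{7}{2} + \frac{J + 9 N}{4 N}$)
$K{\left(Z \right)} = 21$
$K{\left(41 \right)} - G{\left(-29 - 36,21 \right)} = 21 - \frac{21 - 5 \left(-29 - 36\right)}{4 \left(-29 - 36\right)} = 21 - \frac{21 - -325}{4 \left(-65\right)} = 21 - \frac{1}{4} \left(- \frac{1}{65}\right) \left(21 + 325\right) = 21 - \frac{1}{4} \left(- \frac{1}{65}\right) 346 = 21 - - \frac{173}{130} = 21 + \frac{173}{130} = \frac{2903}{130}$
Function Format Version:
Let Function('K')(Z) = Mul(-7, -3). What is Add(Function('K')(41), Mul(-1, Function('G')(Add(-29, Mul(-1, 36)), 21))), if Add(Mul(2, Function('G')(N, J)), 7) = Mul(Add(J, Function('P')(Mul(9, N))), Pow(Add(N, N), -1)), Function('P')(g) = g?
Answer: Rational(2903, 130) ≈ 22.331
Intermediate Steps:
Function('G')(N, J) = Add(Rational(-7, 2), Mul(Rational(1, 4), Pow(N, -1), Add(J, Mul(9, N)))) (Function('G')(N, J) = Add(Rational(-7, 2), Mul(Rational(1, 2), Mul(Add(J, Mul(9, N)), Pow(Add(N, N), -1)))) = Add(Rational(-7, 2), Mul(Rational(1, 2), Mul(Add(J, Mul(9, N)), Pow(Mul(2, N), -1)))) = Add(Rational(-7, 2), Mul(Rational(1, 2), Mul(Add(J, Mul(9, N)), Mul(Rational(1, 2), Pow(N, -1))))) = Add(Rational(-7, 2), Mul(Rational(1, 2), Mul(Rational(1, 2), Pow(N, -1), Add(J, Mul(9, N))))) = Add(Rational(-7, 2), Mul(Rational(1, 4), Pow(N, -1), Add(J, Mul(9, N)))))
Function('K')(Z) = 21
Add(Function('K')(41), Mul(-1, Function('G')(Add(-29, Mul(-1, 36)), 21))) = Add(21, Mul(-1, Mul(Rational(1, 4), Pow(Add(-29, Mul(-1, 36)), -1), Add(21, Mul(-5, Add(-29, Mul(-1, 36))))))) = Add(21, Mul(-1, Mul(Rational(1, 4), Pow(Add(-29, -36), -1), Add(21, Mul(-5, Add(-29, -36)))))) = Add(21, Mul(-1, Mul(Rational(1, 4), Pow(-65, -1), Add(21, Mul(-5, -65))))) = Add(21, Mul(-1, Mul(Rational(1, 4), Rational(-1, 65), Add(21, 325)))) = Add(21, Mul(-1, Mul(Rational(1, 4), Rational(-1, 65), 346))) = Add(21, Mul(-1, Rational(-173, 130))) = Add(21, Rational(173, 130)) = Rational(2903, 130)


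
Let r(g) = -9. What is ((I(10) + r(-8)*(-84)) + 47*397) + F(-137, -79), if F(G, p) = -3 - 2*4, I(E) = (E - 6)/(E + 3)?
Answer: 252256/13 ≈ 19404.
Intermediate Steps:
I(E) = (-6 + E)/(3 + E)
F(G, p) = -11 (F(G, p) = -3 - 8 = -11)
((I(10) + r(-8)*(-84)) + 47*397) + F(-137, -79) = (((-6 + 10)/(3 + 10) - 9*(-84)) + 47*397) - 11 = ((4/13 + 756) + 18659) - 11 = (9832/13 + 18659) - 11 = 252399/13 - 11 = 252256/13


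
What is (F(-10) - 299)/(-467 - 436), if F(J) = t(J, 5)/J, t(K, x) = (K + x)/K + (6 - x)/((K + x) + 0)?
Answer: 29903/90300 ≈ 0.33115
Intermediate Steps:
t(K, x) = (K + x)/K + (6 - x)/(K + x)
F(J) = (25 + J² + 11*J)/(J²*(5 + J)) (F(J) = ((J² + 5² + 6*J + J*5)/(J*(J + 5)))/J = ((J² + 25 + 6*J + 5*J)/(J*(5 + J)))/J = ((25 + J² + 11*J)/(J*(5 + J)))/J = (25 + J² + 11*J)/(J²*(5 + J)))
(F(-10) - 299)/(-467 - 436) = ((25 + (-10)² + 11*(-10))/((-10)²*(5 - 10)) - 299)/(-467 - 436) = ((1/100)*(25 + 100 - 110)/(-5) - 299)/(-903) = ((1/100)*(-⅕)*15 - 299)*(-1/903) = (-3/100 - 299)*(-1/903) = -29903/100*(-1/903) = 29903/90300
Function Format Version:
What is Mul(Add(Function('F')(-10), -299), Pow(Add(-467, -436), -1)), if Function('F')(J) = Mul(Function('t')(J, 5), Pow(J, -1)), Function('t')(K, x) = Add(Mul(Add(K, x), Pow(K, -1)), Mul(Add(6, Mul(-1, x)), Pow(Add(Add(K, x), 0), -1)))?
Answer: Rational(29903, 90300) ≈ 0.33115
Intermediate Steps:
Function('t')(K, x) = Add(Mul(Pow(K, -1), Add(K, x)), Mul(Pow(Add(K, x), -1), Add(6, Mul(-1, x)))) (Function('t')(K, x) = Add(Mul(Pow(K, -1), Add(K, x)), Mul(Add(6, Mul(-1, x)), Pow(Add(K, x), -1))) = Add(Mul(Pow(K, -1), Add(K, x)), Mul(Pow(Add(K, x), -1), Add(6, Mul(-1, x)))))
Function('F')(J) = Mul(Pow(J, -2), Pow(Add(5, J), -1), Add(25, Pow(J, 2), Mul(11, J))) (Function('F')(J) = Mul(Mul(Pow(J, -1), Pow(Add(J, 5), -1), Add(Pow(J, 2), Pow(5, 2), Mul(6, J), Mul(J, 5))), Pow(J, -1)) = Mul(Mul(Pow(J, -1), Pow(Add(5, J), -1), Add(Pow(J, 2), 25, Mul(6, J), Mul(5, J))), Pow(J, -1)) = Mul(Mul(Pow(J, -1), Pow(Add(5, J), -1), Add(25, Pow(J, 2), Mul(11, J))), Pow(J, -1)) = Mul(Pow(J, -2), Pow(Add(5, J), -1), Add(25, Pow(J, 2), Mul(11, J))))
Mul(Add(Function('F')(-10), -299), Pow(Add(-467, -436), -1)) = Mul(Add(Mul(Pow(-10, -2), Pow(Add(5, -10), -1), Add(25, Pow(-10, 2), Mul(11, -10))), -299), Pow(Add(-467, -436), -1)) = Mul(Add(Mul(Rational(1, 100), Pow(-5, -1), Add(25, 100, -110)), -299), Pow(-903, -1)) = Mul(Add(Mul(Rational(1, 100), Rational(-1, 5), 15), -299), Rational(-1, 903)) = Mul(Add(Rational(-3, 100), -299), Rational(-1, 903)) = Mul(Rational(-29903, 100), Rational(-1, 903)) = Rational(29903, 90300)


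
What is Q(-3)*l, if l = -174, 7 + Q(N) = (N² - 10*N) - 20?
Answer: -2088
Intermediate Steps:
Q(N) = -27 + N² - 10*N (Q(N) = -7 + ((N² - 10*N) - 20) = -7 + (-20 + N² - 10*N) = -27 + N² - 10*N)
Q(-3)*l = (-27 + (-3)² - 10*(-3))*(-174) = (-27 + 9 + 30)*(-174) = 12*(-174) = -2088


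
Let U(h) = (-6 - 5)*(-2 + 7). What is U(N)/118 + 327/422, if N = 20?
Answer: 3844/12449 ≈ 0.30878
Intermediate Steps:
U(h) = -55 (U(h) = -11*5 = -55)
U(N)/118 + 327/422 = -55/118 + 327/422 = 3844/12449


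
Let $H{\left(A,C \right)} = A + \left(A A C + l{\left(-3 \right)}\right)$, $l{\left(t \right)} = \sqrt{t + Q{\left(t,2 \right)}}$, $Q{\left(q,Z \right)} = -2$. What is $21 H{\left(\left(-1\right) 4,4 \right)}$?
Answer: $1260 + 21 i \sqrt{5} \approx 1260.0 + 46.957 i$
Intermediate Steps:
$l{\left(t \right)} = \sqrt{-2 + t}$ ($l{\left(t \right)} = \sqrt{t - 2} = \sqrt{-2 + t}$)
$H{\left(A,C \right)} = A + i \sqrt{5} + C A^{2}$ ($H{\left(A,C \right)} = A + \left(A A C + \sqrt{-2 - 3}\right) = A + \left(A^{2} C + \sqrt{-5}\right) = A + \left(C A^{2} + i \sqrt{5}\right) = A + \left(i \sqrt{5} + C A^{2}\right) = A + i \sqrt{5} + C A^{2}$)
$21 H{\left(\left(-1\right) 4,4 \right)} = 21 \left(\left(-1\right) 4 + i \sqrt{5} + 4 \left(\left(-1\right) 4\right)^{2}\right) = 21 \left(-4 + i \sqrt{5} + 4 \left(-4\right)^{2}\right) = 21 \left(-4 + i \sqrt{5} + 4 \cdot 16\right) = 21 \left(-4 + i \sqrt{5} + 64\right) = 21 \left(60 + i \sqrt{5}\right) = 1260 + 21 i \sqrt{5}$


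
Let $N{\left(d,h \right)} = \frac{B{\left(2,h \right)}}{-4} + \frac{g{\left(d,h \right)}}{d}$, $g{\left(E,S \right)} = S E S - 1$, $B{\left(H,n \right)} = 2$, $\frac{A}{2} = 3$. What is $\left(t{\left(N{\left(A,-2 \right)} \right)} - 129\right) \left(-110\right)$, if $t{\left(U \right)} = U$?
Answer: $\frac{41470}{3} \approx 13823.0$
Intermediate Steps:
$A = 6$ ($A = 2 \cdot 3 = 6$)
$g{\left(E,S \right)} = -1 + E S^{2}$ ($g{\left(E,S \right)} = E S S - 1 = E S^{2} - 1 = -1 + E S^{2}$)
$N{\left(d,h \right)} = - \frac{1}{2} + \frac{-1 + d h^{2}}{d}$ ($N{\left(d,h \right)} = \frac{2}{-4} + \frac{-1 + d h^{2}}{d} = 2 \left(- \frac{1}{4}\right) + \frac{-1 + d h^{2}}{d} = - \frac{1}{2} + \frac{-1 + d h^{2}}{d}$)
$\left(t{\left(N{\left(A,-2 \right)} \right)} - 129\right) \left(-110\right) = \left(\left(- \frac{1}{2} + \left(-2\right)^{2} - \frac{1}{6}\right) - 129\right) \left(-110\right) = \left(\left(- \frac{1}{2} + 4 - \frac{1}{6}\right) - 129\right) \left(-110\right) = \left(\frac{10}{3} - 129\right) \left(-110\right) = \left(- \frac{377}{3}\right) \left(-110\right) = \frac{41470}{3}$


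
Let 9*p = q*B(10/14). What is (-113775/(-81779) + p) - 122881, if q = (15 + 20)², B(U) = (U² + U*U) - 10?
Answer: -91340312716/736011 ≈ -1.2410e+5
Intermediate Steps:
B(U) = -10 + 2*U² (B(U) = (U² + U²) - 10 = 2*U² - 10 = -10 + 2*U²)
q = 1225 (q = 35² = 1225)
p = -11000/9 (p = (1225*(-10 + 2*(10/14)²))/9 = (1225*(-10 + 2*(10*(1/14))²))/9 = (1225*(-10 + 2*(5/7)²))/9 = (1225*(-10 + 2*(25/49)))/9 = (1225*(-10 + 50/49))/9 = (1225*(-440/49))/9 = (⅑)*(-11000) = -11000/9 ≈ -1222.2)
(-113775/(-81779) + p) - 122881 = (-113775/(-81779) - 11000/9) - 122881 = (-113775*(-1/81779) - 11000/9) - 122881 = (113775/81779 - 11000/9) - 122881 = -898545025/736011 - 122881 = -91340312716/736011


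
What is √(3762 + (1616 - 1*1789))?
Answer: √3589 ≈ 59.908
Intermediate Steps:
√(3762 + (1616 - 1*1789)) = √(3762 + (1616 - 1789)) = √(3762 - 173) = √3589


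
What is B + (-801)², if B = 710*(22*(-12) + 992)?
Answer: 1158481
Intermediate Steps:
B = 516880 (B = 710*(-264 + 992) = 710*728 = 516880)
B + (-801)² = 516880 + (-801)² = 516880 + 641601 = 1158481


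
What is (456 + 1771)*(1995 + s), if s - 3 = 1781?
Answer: 8415833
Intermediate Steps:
s = 1784 (s = 3 + 1781 = 1784)
(456 + 1771)*(1995 + s) = (456 + 1771)*(1995 + 1784) = 2227*3779 = 8415833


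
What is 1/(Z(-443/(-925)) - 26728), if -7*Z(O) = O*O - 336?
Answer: -5989375/159796721249 ≈ -3.7481e-5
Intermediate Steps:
Z(O) = 48 - O²/7 (Z(O) = -(O*O - 336)/7 = -(O² - 336)/7 = -(-336 + O²)/7 = 48 - O²/7)
1/(Z(-443/(-925)) - 26728) = 1/((48 - (-443/(-925))²/7) - 26728) = 1/((48 - (-443*(-1/925))²/7) - 26728) = 1/((48 - (443/925)²/7) - 26728) = 1/((48 - ⅐*196249/855625) - 26728) = 1/((48 - 196249/5989375) - 26728) = 1/(287293751/5989375 - 26728) = 1/(-159796721249/5989375) = -5989375/159796721249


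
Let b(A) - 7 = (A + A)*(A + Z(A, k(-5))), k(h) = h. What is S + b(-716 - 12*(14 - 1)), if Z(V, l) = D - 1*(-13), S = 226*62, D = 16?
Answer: 1484211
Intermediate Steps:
S = 14012
Z(V, l) = 29 (Z(V, l) = 16 - 1*(-13) = 16 + 13 = 29)
b(A) = 7 + 2*A*(29 + A) (b(A) = 7 + (A + A)*(A + 29) = 7 + (2*A)*(29 + A) = 7 + 2*A*(29 + A))
S + b(-716 - 12*(14 - 1)) = 14012 + (7 + 2*(-716 - 12*(14 - 1))**2 + 58*(-716 - 12*(14 - 1))) = 14012 + (7 + 2*(-716 - 12*13)**2 + 58*(-716 - 12*13)) = 14012 + (7 + 2*(-716 - 156)**2 + 58*(-716 - 156)) = 14012 + (7 + 2*(-872)**2 + 58*(-872)) = 14012 + (7 + 2*760384 - 50576) = 14012 + (7 + 1520768 - 50576) = 14012 + 1470199 = 1484211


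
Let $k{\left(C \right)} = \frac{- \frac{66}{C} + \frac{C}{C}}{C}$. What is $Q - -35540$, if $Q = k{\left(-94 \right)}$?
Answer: $\frac{78507820}{2209} \approx 35540.0$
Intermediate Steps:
$k{\left(C \right)} = \frac{1 - \frac{66}{C}}{C}$ ($k{\left(C \right)} = \frac{- \frac{66}{C} + 1}{C} = \frac{1 - \frac{66}{C}}{C}$)
$Q = - \frac{40}{2209}$ ($Q = \frac{-66 - 94}{8836} = \frac{1}{8836} \left(-160\right) = - \frac{40}{2209} \approx -0.018108$)
$Q - -35540 = - \frac{40}{2209} - -35540 = - \frac{40}{2209} + 35540 = \frac{78507820}{2209}$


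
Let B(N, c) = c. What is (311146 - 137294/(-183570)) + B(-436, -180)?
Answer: 28542082957/91785 ≈ 3.1097e+5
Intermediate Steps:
(311146 - 137294/(-183570)) + B(-436, -180) = (311146 - 137294/(-183570)) - 180 = (311146 - 137294*(-1/183570)) - 180 = (311146 + 68647/91785) - 180 = 28558604257/91785 - 180 = 28542082957/91785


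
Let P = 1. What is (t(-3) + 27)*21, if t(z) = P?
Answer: 588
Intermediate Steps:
t(z) = 1
(t(-3) + 27)*21 = (1 + 27)*21 = 28*21 = 588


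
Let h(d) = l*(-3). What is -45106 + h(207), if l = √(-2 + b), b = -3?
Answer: -45106 - 3*I*√5 ≈ -45106.0 - 6.7082*I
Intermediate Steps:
l = I*√5 (l = √(-2 - 3) = √(-5) = I*√5 ≈ 2.2361*I)
h(d) = -3*I*√5 (h(d) = (I*√5)*(-3) = -3*I*√5)
-45106 + h(207) = -45106 - 3*I*√5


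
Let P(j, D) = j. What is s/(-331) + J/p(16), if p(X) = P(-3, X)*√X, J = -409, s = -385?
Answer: 139999/3972 ≈ 35.246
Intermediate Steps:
p(X) = -3*√X
s/(-331) + J/p(16) = -385/(-331) - 409/((-3*√16)) = -385*(-1/331) - 409/((-3*4)) = 385/331 - 409/(-12) = 385/331 - 409*(-1/12) = 385/331 + 409/12 = 139999/3972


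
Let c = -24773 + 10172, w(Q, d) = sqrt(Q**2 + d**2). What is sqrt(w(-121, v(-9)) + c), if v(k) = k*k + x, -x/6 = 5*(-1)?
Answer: sqrt(-14601 + sqrt(26962)) ≈ 120.15*I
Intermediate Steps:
x = 30 (x = -30*(-1) = -6*(-5) = 30)
v(k) = 30 + k**2 (v(k) = k*k + 30 = k**2 + 30 = 30 + k**2)
c = -14601
sqrt(w(-121, v(-9)) + c) = sqrt(sqrt((-121)**2 + (30 + (-9)**2)**2) - 14601) = sqrt(sqrt(14641 + (30 + 81)**2) - 14601) = sqrt(sqrt(14641 + 111**2) - 14601) = sqrt(sqrt(14641 + 12321) - 14601) = sqrt(sqrt(26962) - 14601) = sqrt(-14601 + sqrt(26962))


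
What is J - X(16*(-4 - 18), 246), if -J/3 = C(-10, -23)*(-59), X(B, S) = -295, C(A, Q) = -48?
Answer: -8201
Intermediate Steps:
J = -8496 (J = -(-144)*(-59) = -3*2832 = -8496)
J - X(16*(-4 - 18), 246) = -8496 - 1*(-295) = -8496 + 295 = -8201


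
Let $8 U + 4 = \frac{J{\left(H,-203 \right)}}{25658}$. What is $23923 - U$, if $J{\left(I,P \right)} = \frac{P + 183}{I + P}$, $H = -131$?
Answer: $\frac{410037880879}{17139544} \approx 23924.0$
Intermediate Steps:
$J{\left(I,P \right)} = \frac{183 + P}{I + P}$
$U = - \frac{8569767}{17139544}$ ($U = - \frac{1}{2} + \frac{\frac{183 - 203}{-131 - 203} \cdot \frac{1}{25658}}{8} = - \frac{1}{2} + \frac{\frac{1}{-334} \left(-20\right) \frac{1}{25658}}{8} = - \frac{1}{2} + \frac{\left(- \frac{1}{334}\right) \left(-20\right) \frac{1}{25658}}{8} = - \frac{1}{2} + \frac{\frac{10}{167} \cdot \frac{1}{25658}}{8} = - \frac{1}{2} + \frac{1}{8} \cdot \frac{5}{2142443} = - \frac{1}{2} + \frac{5}{17139544} = - \frac{8569767}{17139544} \approx -0.5$)
$23923 - U = 23923 - - \frac{8569767}{17139544} = 23923 + \frac{8569767}{17139544} = \frac{410037880879}{17139544}$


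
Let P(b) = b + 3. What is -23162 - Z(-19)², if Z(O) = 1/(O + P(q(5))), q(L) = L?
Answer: -2802603/121 ≈ -23162.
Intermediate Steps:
P(b) = 3 + b
Z(O) = 1/(8 + O) (Z(O) = 1/(O + (3 + 5)) = 1/(O + 8) = 1/(8 + O))
-23162 - Z(-19)² = -23162 - (1/(8 - 19))² = -23162 - (1/(-11))² = -23162 - (-1/11)² = -23162 - 1*1/121 = -23162 - 1/121 = -2802603/121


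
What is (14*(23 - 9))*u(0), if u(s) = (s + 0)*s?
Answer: 0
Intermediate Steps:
u(s) = s² (u(s) = s*s = s²)
(14*(23 - 9))*u(0) = (14*(23 - 9))*0² = (14*14)*0 = 196*0 = 0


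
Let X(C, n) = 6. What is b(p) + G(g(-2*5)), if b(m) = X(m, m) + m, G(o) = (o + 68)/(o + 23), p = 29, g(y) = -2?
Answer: 267/7 ≈ 38.143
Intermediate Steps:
G(o) = (68 + o)/(23 + o)
b(m) = 6 + m
b(p) + G(g(-2*5)) = (6 + 29) + (68 - 2)/(23 - 2) = 35 + 66/21 = 35 + (1/21)*66 = 35 + 22/7 = 267/7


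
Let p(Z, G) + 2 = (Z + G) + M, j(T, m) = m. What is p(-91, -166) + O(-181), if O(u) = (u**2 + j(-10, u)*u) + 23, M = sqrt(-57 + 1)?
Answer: 65286 + 2*I*sqrt(14) ≈ 65286.0 + 7.4833*I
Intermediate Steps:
M = 2*I*sqrt(14) (M = sqrt(-56) = 2*I*sqrt(14) ≈ 7.4833*I)
O(u) = 23 + 2*u**2 (O(u) = (u**2 + u*u) + 23 = (u**2 + u**2) + 23 = 2*u**2 + 23 = 23 + 2*u**2)
p(Z, G) = -2 + G + Z + 2*I*sqrt(14) (p(Z, G) = -2 + ((Z + G) + 2*I*sqrt(14)) = -2 + ((G + Z) + 2*I*sqrt(14)) = -2 + (G + Z + 2*I*sqrt(14)) = -2 + G + Z + 2*I*sqrt(14))
p(-91, -166) + O(-181) = (-2 - 166 - 91 + 2*I*sqrt(14)) + (23 + 2*(-181)**2) = (-259 + 2*I*sqrt(14)) + (23 + 2*32761) = (-259 + 2*I*sqrt(14)) + (23 + 65522) = (-259 + 2*I*sqrt(14)) + 65545 = 65286 + 2*I*sqrt(14)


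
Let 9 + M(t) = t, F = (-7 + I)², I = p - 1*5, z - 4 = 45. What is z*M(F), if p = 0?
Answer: 6615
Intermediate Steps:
z = 49 (z = 4 + 45 = 49)
I = -5 (I = 0 - 1*5 = 0 - 5 = -5)
F = 144 (F = (-7 - 5)² = (-12)² = 144)
M(t) = -9 + t
z*M(F) = 49*(-9 + 144) = 49*135 = 6615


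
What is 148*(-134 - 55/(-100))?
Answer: -98753/5 ≈ -19751.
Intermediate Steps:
148*(-134 - 55/(-100)) = 148*(-134 - 55*(-1/100)) = 148*(-134 + 11/20) = 148*(-2669/20) = -98753/5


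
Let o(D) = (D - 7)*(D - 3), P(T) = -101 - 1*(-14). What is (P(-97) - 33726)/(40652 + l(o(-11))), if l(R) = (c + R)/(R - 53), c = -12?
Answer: -6728787/8089988 ≈ -0.83174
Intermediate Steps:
P(T) = -87 (P(T) = -101 + 14 = -87)
o(D) = (-7 + D)*(-3 + D)
l(R) = (-12 + R)/(-53 + R) (l(R) = (-12 + R)/(R - 53) = (-12 + R)/(-53 + R))
(P(-97) - 33726)/(40652 + l(o(-11))) = (-87 - 33726)/(40652 + (-12 + (21 + (-11)**2 - 10*(-11)))/(-53 + (21 + (-11)**2 - 10*(-11)))) = -33813/(40652 + (-12 + (21 + 121 + 110))/(-53 + (21 + 121 + 110))) = -33813/(40652 + (-12 + 252)/(-53 + 252)) = -33813/(40652 + 240/199) = -33813/8089988/199 = -33813*199/8089988 = -6728787/8089988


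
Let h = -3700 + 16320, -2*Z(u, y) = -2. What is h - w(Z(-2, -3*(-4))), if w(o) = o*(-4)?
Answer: 12624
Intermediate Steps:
Z(u, y) = 1 (Z(u, y) = -½*(-2) = 1)
w(o) = -4*o
h = 12620
h - w(Z(-2, -3*(-4))) = 12620 - (-4) = 12620 - 1*(-4) = 12620 + 4 = 12624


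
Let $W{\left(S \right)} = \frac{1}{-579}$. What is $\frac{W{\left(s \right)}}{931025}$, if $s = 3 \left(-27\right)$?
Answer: $- \frac{1}{539063475} \approx -1.8551 \cdot 10^{-9}$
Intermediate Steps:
$s = -81$
$W{\left(S \right)} = - \frac{1}{579}$
$\frac{W{\left(s \right)}}{931025} = - \frac{1}{579 \cdot 931025} = \left(- \frac{1}{579}\right) \frac{1}{931025} = - \frac{1}{539063475}$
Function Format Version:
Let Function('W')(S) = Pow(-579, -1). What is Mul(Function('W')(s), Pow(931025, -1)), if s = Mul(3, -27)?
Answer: Rational(-1, 539063475) ≈ -1.8551e-9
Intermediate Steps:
s = -81
Function('W')(S) = Rational(-1, 579)
Mul(Function('W')(s), Pow(931025, -1)) = Mul(Rational(-1, 579), Pow(931025, -1)) = Mul(Rational(-1, 579), Rational(1, 931025)) = Rational(-1, 539063475)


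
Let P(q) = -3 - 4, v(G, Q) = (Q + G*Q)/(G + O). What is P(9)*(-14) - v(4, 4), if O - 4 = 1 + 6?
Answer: 290/3 ≈ 96.667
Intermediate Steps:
O = 11 (O = 4 + (1 + 6) = 4 + 7 = 11)
v(G, Q) = (Q + G*Q)/(11 + G) (v(G, Q) = (Q + G*Q)/(G + 11) = (Q + G*Q)/(11 + G))
P(q) = -7
P(9)*(-14) - v(4, 4) = -7*(-14) - 4*(1 + 4)/(11 + 4) = 98 - 4*5/15 = 98 - 1*4/3 = 98 - 4/3 = 290/3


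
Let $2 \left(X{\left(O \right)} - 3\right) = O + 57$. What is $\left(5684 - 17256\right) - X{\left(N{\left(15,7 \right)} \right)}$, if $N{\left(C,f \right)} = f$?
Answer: $-11607$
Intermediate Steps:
$X{\left(O \right)} = \frac{63}{2} + \frac{O}{2}$ ($X{\left(O \right)} = 3 + \frac{O + 57}{2} = 3 + \frac{57 + O}{2} = 3 + \left(\frac{57}{2} + \frac{O}{2}\right) = \frac{63}{2} + \frac{O}{2}$)
$\left(5684 - 17256\right) - X{\left(N{\left(15,7 \right)} \right)} = \left(5684 - 17256\right) - \left(\frac{63}{2} + \frac{1}{2} \cdot 7\right) = -11572 - \left(\frac{63}{2} + \frac{7}{2}\right) = -11572 - 35 = -11607$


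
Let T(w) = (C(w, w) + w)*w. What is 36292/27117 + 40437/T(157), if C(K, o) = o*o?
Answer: 142437248393/105608295414 ≈ 1.3487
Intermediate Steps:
C(K, o) = o²
T(w) = w*(w + w²) (T(w) = (w² + w)*w = (w + w²)*w = w*(w + w²))
36292/27117 + 40437/T(157) = 36292/27117 + 40437/((157²*(1 + 157))) = 36292*(1/27117) + 40437/((24649*158)) = 36292/27117 + 40437/3894542 = 142437248393/105608295414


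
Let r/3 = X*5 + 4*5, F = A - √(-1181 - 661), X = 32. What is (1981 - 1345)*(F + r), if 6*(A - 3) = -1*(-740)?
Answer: 423788 - 636*I*√1842 ≈ 4.2379e+5 - 27296.0*I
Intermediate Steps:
A = 379/3 (A = 3 + (-1*(-740))/6 = 3 + (⅙)*740 = 3 + 370/3 = 379/3 ≈ 126.33)
F = 379/3 - I*√1842 (F = 379/3 - √(-1181 - 661) = 379/3 - √(-1842) = 379/3 - I*√1842 ≈ 126.33 - 42.919*I)
r = 540 (r = 3*(32*5 + 4*5) = 3*(160 + 20) = 3*180 = 540)
(1981 - 1345)*(F + r) = (1981 - 1345)*((379/3 - I*√1842) + 540) = 636*(1999/3 - I*√1842) = 423788 - 636*I*√1842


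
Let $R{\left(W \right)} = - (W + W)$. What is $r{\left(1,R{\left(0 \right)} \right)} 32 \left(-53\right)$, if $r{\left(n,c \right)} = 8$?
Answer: $-13568$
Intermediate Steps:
$R{\left(W \right)} = - 2 W$
$r{\left(1,R{\left(0 \right)} \right)} 32 \left(-53\right) = 8 \cdot 32 \left(-53\right) = 256 \left(-53\right) = -13568$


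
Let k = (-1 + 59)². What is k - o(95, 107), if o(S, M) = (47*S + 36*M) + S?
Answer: -5048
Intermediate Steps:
o(S, M) = 36*M + 48*S (o(S, M) = (36*M + 47*S) + S = 36*M + 48*S)
k = 3364 (k = 58² = 3364)
k - o(95, 107) = 3364 - (36*107 + 48*95) = 3364 - (3852 + 4560) = 3364 - 1*8412 = 3364 - 8412 = -5048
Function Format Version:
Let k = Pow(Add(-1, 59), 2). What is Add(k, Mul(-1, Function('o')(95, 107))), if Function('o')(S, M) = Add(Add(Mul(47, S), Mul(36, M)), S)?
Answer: -5048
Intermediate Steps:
Function('o')(S, M) = Add(Mul(36, M), Mul(48, S)) (Function('o')(S, M) = Add(Add(Mul(36, M), Mul(47, S)), S) = Add(Mul(36, M), Mul(48, S)))
k = 3364 (k = Pow(58, 2) = 3364)
Add(k, Mul(-1, Function('o')(95, 107))) = Add(3364, Mul(-1, Add(Mul(36, 107), Mul(48, 95)))) = Add(3364, Mul(-1, Add(3852, 4560))) = Add(3364, Mul(-1, 8412)) = Add(3364, -8412) = -5048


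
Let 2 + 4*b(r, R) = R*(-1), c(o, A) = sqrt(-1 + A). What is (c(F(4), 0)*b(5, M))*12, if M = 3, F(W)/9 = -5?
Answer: -15*I ≈ -15.0*I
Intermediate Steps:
F(W) = -45 (F(W) = 9*(-5) = -45)
b(r, R) = -1/2 - R/4 (b(r, R) = -1/2 + (R*(-1))/4 = -1/2 + (-R)/4 = -1/2 - R/4)
(c(F(4), 0)*b(5, M))*12 = (sqrt(-1 + 0)*(-1/2 - 1/4*3))*12 = (sqrt(-1)*(-1/2 - 3/4))*12 = (I*(-5/4))*12 = -5*I/4*12 = -15*I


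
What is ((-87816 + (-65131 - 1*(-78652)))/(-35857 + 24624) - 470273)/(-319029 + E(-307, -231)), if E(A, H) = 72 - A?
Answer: 2641251157/1789697725 ≈ 1.4758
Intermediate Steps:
((-87816 + (-65131 - 1*(-78652)))/(-35857 + 24624) - 470273)/(-319029 + E(-307, -231)) = ((-87816 + (-65131 - 1*(-78652)))/(-35857 + 24624) - 470273)/(-319029 + (72 - 1*(-307))) = ((-87816 + (-65131 + 78652))/(-11233) - 470273)/(-319029 + (72 + 307)) = ((-87816 + 13521)*(-1/11233) - 470273)/(-319029 + 379) = (-74295*(-1/11233) - 470273)/(-318650) = (74295/11233 - 470273)*(-1/318650) = -5282502314/11233*(-1/318650) = 2641251157/1789697725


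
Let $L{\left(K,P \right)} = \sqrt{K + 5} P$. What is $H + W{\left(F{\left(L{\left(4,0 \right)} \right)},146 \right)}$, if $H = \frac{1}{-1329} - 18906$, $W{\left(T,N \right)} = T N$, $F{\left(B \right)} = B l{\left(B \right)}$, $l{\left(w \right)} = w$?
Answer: $- \frac{25126075}{1329} \approx -18906.0$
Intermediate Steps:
$L{\left(K,P \right)} = P \sqrt{5 + K}$ ($L{\left(K,P \right)} = \sqrt{5 + K} P = P \sqrt{5 + K}$)
$F{\left(B \right)} = B^{2}$ ($F{\left(B \right)} = B B = B^{2}$)
$W{\left(T,N \right)} = N T$
$H = - \frac{25126075}{1329}$ ($H = - \frac{1}{1329} - 18906 = - \frac{25126075}{1329} \approx -18906.0$)
$H + W{\left(F{\left(L{\left(4,0 \right)} \right)},146 \right)} = - \frac{25126075}{1329} + 146 \left(0 \sqrt{5 + 4}\right)^{2} = - \frac{25126075}{1329} + 146 \left(0 \sqrt{9}\right)^{2} = - \frac{25126075}{1329} + 146 \left(0 \cdot 3\right)^{2} = - \frac{25126075}{1329} + 146 \cdot 0^{2} = - \frac{25126075}{1329} + 146 \cdot 0 = - \frac{25126075}{1329} + 0 = - \frac{25126075}{1329}$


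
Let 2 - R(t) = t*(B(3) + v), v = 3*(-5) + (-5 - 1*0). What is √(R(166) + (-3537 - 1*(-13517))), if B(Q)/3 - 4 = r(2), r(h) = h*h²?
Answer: 3*√814 ≈ 85.592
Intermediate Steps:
r(h) = h³
B(Q) = 36 (B(Q) = 12 + 3*2³ = 12 + 3*8 = 12 + 24 = 36)
v = -20 (v = -15 + (-5 + 0) = -15 - 5 = -20)
R(t) = 2 - 16*t (R(t) = 2 - t*(36 - 20) = 2 - t*16 = 2 - 16*t)
√(R(166) + (-3537 - 1*(-13517))) = √((2 - 16*166) + (-3537 - 1*(-13517))) = √((2 - 2656) + (-3537 + 13517)) = √(-2654 + 9980) = √7326 = 3*√814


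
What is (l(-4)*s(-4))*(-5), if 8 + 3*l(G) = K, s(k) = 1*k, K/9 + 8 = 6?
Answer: -520/3 ≈ -173.33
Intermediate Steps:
K = -18 (K = -72 + 9*6 = -72 + 54 = -18)
s(k) = k
l(G) = -26/3 (l(G) = -8/3 + (⅓)*(-18) = -8/3 - 6 = -26/3)
(l(-4)*s(-4))*(-5) = -26/3*(-4)*(-5) = (104/3)*(-5) = -520/3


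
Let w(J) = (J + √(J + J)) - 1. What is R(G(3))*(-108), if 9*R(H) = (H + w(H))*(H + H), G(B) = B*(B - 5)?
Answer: -1872 + 288*I*√3 ≈ -1872.0 + 498.83*I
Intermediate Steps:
G(B) = B*(-5 + B)
w(J) = -1 + J + √2*√J (w(J) = (J + √(2*J)) - 1 = (J + √2*√J) - 1 = -1 + J + √2*√J)
R(H) = 2*H*(-1 + 2*H + √2*√H)/9 (R(H) = ((H + (-1 + H + √2*√H))*(H + H))/9 = ((-1 + 2*H + √2*√H)*(2*H))/9 = (2*H*(-1 + 2*H + √2*√H))/9 = 2*H*(-1 + 2*H + √2*√H)/9)
R(G(3))*(-108) = (2*(3*(-5 + 3))*(-1 + 2*(3*(-5 + 3)) + √2*√(3*(-5 + 3)))/9)*(-108) = (2*(3*(-2))*(-1 + 2*(3*(-2)) + √2*√(3*(-2)))/9)*(-108) = ((2/9)*(-6)*(-1 + 2*(-6) + √2*√(-6)))*(-108) = ((2/9)*(-6)*(-1 - 12 + √2*(I*√6)))*(-108) = ((2/9)*(-6)*(-1 - 12 + 2*I*√3))*(-108) = ((2/9)*(-6)*(-13 + 2*I*√3))*(-108) = (52/3 - 8*I*√3/3)*(-108) = -1872 + 288*I*√3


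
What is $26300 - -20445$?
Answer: $46745$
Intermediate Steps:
$26300 - -20445 = 26300 + 20445 = 46745$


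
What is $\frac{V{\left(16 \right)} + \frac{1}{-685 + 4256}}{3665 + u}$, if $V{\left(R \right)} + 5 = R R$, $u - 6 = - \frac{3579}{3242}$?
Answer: $\frac{2905875924}{42487054513} \approx 0.068394$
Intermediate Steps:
$u = \frac{15873}{3242}$ ($u = 6 - \frac{3579}{3242} = \frac{15873}{3242} \approx 4.896$)
$V{\left(R \right)} = -5 + R^{2}$ ($V{\left(R \right)} = -5 + R R = -5 + R^{2}$)
$\frac{V{\left(16 \right)} + \frac{1}{-685 + 4256}}{3665 + u} = \frac{\left(-5 + 16^{2}\right) + \frac{1}{-685 + 4256}}{3665 + \frac{15873}{3242}} = \frac{\left(-5 + 256\right) + \frac{1}{3571}}{\frac{11897803}{3242}} = \left(251 + \frac{1}{3571}\right) \frac{3242}{11897803} = \frac{896322}{3571} \cdot \frac{3242}{11897803} = \frac{2905875924}{42487054513}$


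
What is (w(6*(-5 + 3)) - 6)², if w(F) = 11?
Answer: 25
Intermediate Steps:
(w(6*(-5 + 3)) - 6)² = (11 - 6)² = 5² = 25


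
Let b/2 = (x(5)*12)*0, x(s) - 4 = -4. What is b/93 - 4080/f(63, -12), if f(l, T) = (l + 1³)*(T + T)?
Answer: 85/32 ≈ 2.6563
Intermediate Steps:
x(s) = 0 (x(s) = 4 - 4 = 0)
b = 0 (b = 2*((0*12)*0) = 2*(0*0) = 2*0 = 0)
f(l, T) = 2*T*(1 + l) (f(l, T) = (l + 1)*(2*T) = (1 + l)*(2*T) = 2*T*(1 + l))
b/93 - 4080/f(63, -12) = 0/93 - 4080*(-1/(24*(1 + 63))) = 0*(1/93) - 4080/(2*(-12)*64) = 0 - 4080/(-1536) = 0 - 4080*(-1/1536) = 0 + 85/32 = 85/32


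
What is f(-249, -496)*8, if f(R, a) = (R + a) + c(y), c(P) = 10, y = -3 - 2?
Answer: -5880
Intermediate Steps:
y = -5
f(R, a) = 10 + R + a (f(R, a) = (R + a) + 10 = 10 + R + a)
f(-249, -496)*8 = (10 - 249 - 496)*8 = -735*8 = -5880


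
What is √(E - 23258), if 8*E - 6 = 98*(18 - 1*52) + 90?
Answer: 5*I*√3786/2 ≈ 153.83*I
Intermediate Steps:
E = -809/2 (E = ¾ + (98*(18 - 1*52) + 90)/8 = ¾ + (98*(18 - 52) + 90)/8 = ¾ + (98*(-34) + 90)/8 = ¾ + (-3332 + 90)/8 = ¾ + (⅛)*(-3242) = ¾ - 1621/4 = -809/2 ≈ -404.50)
√(E - 23258) = √(-809/2 - 23258) = √(-47325/2) = 5*I*√3786/2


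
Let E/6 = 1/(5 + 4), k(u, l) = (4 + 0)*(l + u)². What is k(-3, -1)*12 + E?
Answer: 2306/3 ≈ 768.67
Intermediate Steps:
k(u, l) = 4*(l + u)²
E = ⅔ (E = 6/(5 + 4) = 6/9 = 6*(⅑) = ⅔ ≈ 0.66667)
k(-3, -1)*12 + E = (4*(-1 - 3)²)*12 + ⅔ = (4*(-4)²)*12 + ⅔ = (4*16)*12 + ⅔ = 64*12 + ⅔ = 768 + ⅔ = 2306/3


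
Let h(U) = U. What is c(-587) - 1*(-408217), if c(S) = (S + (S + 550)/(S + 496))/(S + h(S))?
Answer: 21805754179/53417 ≈ 4.0822e+5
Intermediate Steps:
c(S) = (S + (550 + S)/(496 + S))/(2*S) (c(S) = (S + (S + 550)/(S + 496))/(S + S) = (S + (550 + S)/(496 + S))/((2*S)) = (S + (550 + S)/(496 + S))*(1/(2*S)) = (S + (550 + S)/(496 + S))/(2*S))
c(-587) - 1*(-408217) = (½)*(550 + (-587)² + 497*(-587))/(-587*(496 - 587)) - 1*(-408217) = (½)*(-1/587)*(550 + 344569 - 291739)/(-91) + 408217 = (½)*(-1/587)*(-1/91)*53380 + 408217 = 26690/53417 + 408217 = 21805754179/53417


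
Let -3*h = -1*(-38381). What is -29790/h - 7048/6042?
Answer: 134732126/115949001 ≈ 1.1620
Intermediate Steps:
h = -38381/3 (h = -(-1)*(-38381)/3 = -1/3*38381 = -38381/3 ≈ -12794.)
-29790/h - 7048/6042 = -29790/(-38381/3) - 7048/6042 = -29790*(-3/38381) - 7048*1/6042 = 89370/38381 - 3524/3021 = 134732126/115949001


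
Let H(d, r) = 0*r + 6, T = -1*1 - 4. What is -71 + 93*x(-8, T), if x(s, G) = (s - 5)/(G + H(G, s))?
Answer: -1280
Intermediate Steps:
T = -5 (T = -1 - 4 = -5)
H(d, r) = 6 (H(d, r) = 0 + 6 = 6)
x(s, G) = (-5 + s)/(6 + G) (x(s, G) = (s - 5)/(G + 6) = (-5 + s)/(6 + G))
-71 + 93*x(-8, T) = -71 + 93*((-5 - 8)/(6 - 5)) = -71 + 93*(-13/1) = -71 + 93*(1*(-13)) = -71 + 93*(-13) = -71 - 1209 = -1280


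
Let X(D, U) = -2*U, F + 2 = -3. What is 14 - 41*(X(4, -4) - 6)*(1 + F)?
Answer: 342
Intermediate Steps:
F = -5 (F = -2 - 3 = -5)
14 - 41*(X(4, -4) - 6)*(1 + F) = 14 - 41*(-2*(-4) - 6)*(1 - 5) = 14 - 41*(8 - 6)*(-4) = 14 - 82*(-4) = 14 - 41*(-8) = 14 + 328 = 342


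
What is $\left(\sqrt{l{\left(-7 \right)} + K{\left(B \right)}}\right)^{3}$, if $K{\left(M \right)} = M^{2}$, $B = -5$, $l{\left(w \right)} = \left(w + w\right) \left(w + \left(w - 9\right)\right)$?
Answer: $347 \sqrt{347} \approx 6463.9$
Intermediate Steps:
$l{\left(w \right)} = 2 w \left(-9 + 2 w\right)$ ($l{\left(w \right)} = 2 w \left(w + \left(-9 + w\right)\right) = 2 w \left(-9 + 2 w\right)$)
$\left(\sqrt{l{\left(-7 \right)} + K{\left(B \right)}}\right)^{3} = \left(\sqrt{2 \left(-7\right) \left(-9 + 2 \left(-7\right)\right) + \left(-5\right)^{2}}\right)^{3} = \left(\sqrt{2 \left(-7\right) \left(-9 - 14\right) + 25}\right)^{3} = \left(\sqrt{2 \left(-7\right) \left(-23\right) + 25}\right)^{3} = \left(\sqrt{322 + 25}\right)^{3} = \left(\sqrt{347}\right)^{3} = 347 \sqrt{347}$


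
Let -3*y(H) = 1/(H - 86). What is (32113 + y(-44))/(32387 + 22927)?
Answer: 1789153/3081780 ≈ 0.58056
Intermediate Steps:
y(H) = -1/(3*(-86 + H)) (y(H) = -1/(3*(H - 86)) = -1/(3*(-86 + H)))
(32113 + y(-44))/(32387 + 22927) = (32113 - 1/(-258 + 3*(-44)))/(32387 + 22927) = (32113 - 1/(-258 - 132))/55314 = (32113 - 1/(-390))*(1/55314) = (32113 - 1*(-1/390))*(1/55314) = (32113 + 1/390)*(1/55314) = (12524071/390)*(1/55314) = 1789153/3081780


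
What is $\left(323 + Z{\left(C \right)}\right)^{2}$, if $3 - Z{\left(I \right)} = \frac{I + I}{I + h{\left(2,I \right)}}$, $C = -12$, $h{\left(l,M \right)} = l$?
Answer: $\frac{2617924}{25} \approx 1.0472 \cdot 10^{5}$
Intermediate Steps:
$Z{\left(I \right)} = 3 - \frac{2 I}{2 + I}$ ($Z{\left(I \right)} = 3 - \frac{I + I}{I + 2} = 3 - \frac{2 I}{2 + I}$)
$\left(323 + Z{\left(C \right)}\right)^{2} = \left(323 + \frac{6 - 12}{2 - 12}\right)^{2} = \left(323 + \frac{1}{-10} \left(-6\right)\right)^{2} = \left(323 - - \frac{3}{5}\right)^{2} = \left(323 + \frac{3}{5}\right)^{2} = \left(\frac{1618}{5}\right)^{2} = \frac{2617924}{25}$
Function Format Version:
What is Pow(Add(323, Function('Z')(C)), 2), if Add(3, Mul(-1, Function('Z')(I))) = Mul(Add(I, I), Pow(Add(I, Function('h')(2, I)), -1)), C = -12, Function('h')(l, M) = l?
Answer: Rational(2617924, 25) ≈ 1.0472e+5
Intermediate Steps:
Function('Z')(I) = Add(3, Mul(-2, I, Pow(Add(2, I), -1))) (Function('Z')(I) = Add(3, Mul(-1, Mul(Add(I, I), Pow(Add(I, 2), -1)))) = Add(3, Mul(-1, Mul(Mul(2, I), Pow(Add(2, I), -1)))) = Add(3, Mul(-1, Mul(2, I, Pow(Add(2, I), -1)))) = Add(3, Mul(-2, I, Pow(Add(2, I), -1))))
Pow(Add(323, Function('Z')(C)), 2) = Pow(Add(323, Mul(Pow(Add(2, -12), -1), Add(6, -12))), 2) = Pow(Add(323, Mul(Pow(-10, -1), -6)), 2) = Pow(Add(323, Mul(Rational(-1, 10), -6)), 2) = Pow(Add(323, Rational(3, 5)), 2) = Pow(Rational(1618, 5), 2) = Rational(2617924, 25)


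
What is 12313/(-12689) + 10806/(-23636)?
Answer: -214073701/149958602 ≈ -1.4276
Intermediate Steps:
12313/(-12689) + 10806/(-23636) = 12313*(-1/12689) + 10806*(-1/23636) = -12313/12689 - 5403/11818 = -214073701/149958602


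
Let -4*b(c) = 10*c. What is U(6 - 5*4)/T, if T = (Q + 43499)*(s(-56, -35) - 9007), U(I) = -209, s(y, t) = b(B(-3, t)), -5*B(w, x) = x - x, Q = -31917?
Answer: 209/104319074 ≈ 2.0035e-6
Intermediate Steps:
B(w, x) = 0 (B(w, x) = -(x - x)/5 = -1/5*0 = 0)
b(c) = -5*c/2
s(y, t) = 0 (s(y, t) = -5/2*0 = 0)
T = -104319074 (T = (-31917 + 43499)*(0 - 9007) = 11582*(-9007) = -104319074)
U(6 - 5*4)/T = -209/(-104319074) = -209*(-1/104319074) = 209/104319074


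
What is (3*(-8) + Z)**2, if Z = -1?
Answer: 625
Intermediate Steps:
(3*(-8) + Z)**2 = (3*(-8) - 1)**2 = (-24 - 1)**2 = (-25)**2 = 625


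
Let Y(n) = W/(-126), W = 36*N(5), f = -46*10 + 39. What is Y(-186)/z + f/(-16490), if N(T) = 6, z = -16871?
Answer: 49916717/1947419530 ≈ 0.025632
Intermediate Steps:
f = -421 (f = -460 + 39 = -421)
W = 216 (W = 36*6 = 216)
Y(n) = -12/7 (Y(n) = 216/(-126) = 216*(-1/126) = -12/7)
Y(-186)/z + f/(-16490) = -12/7/(-16871) - 421/(-16490) = -12/7*(-1/16871) - 421*(-1/16490) = 12/118097 + 421/16490 = 49916717/1947419530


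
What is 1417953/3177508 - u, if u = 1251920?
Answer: -3977984397407/3177508 ≈ -1.2519e+6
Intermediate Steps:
1417953/3177508 - u = 1417953/3177508 - 1*1251920 = 1417953*(1/3177508) - 1251920 = 1417953/3177508 - 1251920 = -3977984397407/3177508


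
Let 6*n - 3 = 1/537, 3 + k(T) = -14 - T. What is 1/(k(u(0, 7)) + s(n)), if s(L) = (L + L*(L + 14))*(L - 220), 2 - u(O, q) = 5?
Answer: -4181062131/7175591596198 ≈ -0.00058268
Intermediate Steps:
u(O, q) = -3 (u(O, q) = 2 - 1*5 = 2 - 5 = -3)
k(T) = -17 - T (k(T) = -3 + (-14 - T) = -17 - T)
n = 806/1611 (n = 1/2 + (1/6)/537 = 1/2 + (1/6)*(1/537) = 1/2 + 1/3222 = 806/1611 ≈ 0.50031)
s(L) = (-220 + L)*(L + L*(14 + L)) (s(L) = (L + L*(14 + L))*(-220 + L) = (-220 + L)*(L + L*(14 + L)))
1/(k(u(0, 7)) + s(n)) = 1/((-17 - 1*(-3)) + 806*(-3300 + (806/1611)**2 - 205*806/1611)/1611) = 1/((-17 + 3) + 806*(-3300 + 649636/2595321 - 165230/1611)/1611) = 1/(-14 + (806/1611)*(-8830095194/2595321)) = 1/(-14 - 7117056726364/4181062131) = 1/(-7175591596198/4181062131) = -4181062131/7175591596198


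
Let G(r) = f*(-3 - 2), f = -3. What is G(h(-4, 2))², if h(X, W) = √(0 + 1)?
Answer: 225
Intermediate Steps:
h(X, W) = 1 (h(X, W) = √1 = 1)
G(r) = 15 (G(r) = -3*(-3 - 2) = -3*(-5) = 15)
G(h(-4, 2))² = 15² = 225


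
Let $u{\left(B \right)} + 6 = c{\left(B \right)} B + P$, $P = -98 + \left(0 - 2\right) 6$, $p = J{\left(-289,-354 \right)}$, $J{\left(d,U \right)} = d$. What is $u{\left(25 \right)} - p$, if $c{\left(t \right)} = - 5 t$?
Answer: $-2952$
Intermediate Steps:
$p = -289$
$P = -110$ ($P = -98 - 12 = -110$)
$u{\left(B \right)} = -116 - 5 B^{2}$ ($u{\left(B \right)} = -6 + \left(- 5 B B - 110\right) = -6 - \left(110 + 5 B^{2}\right) = -116 - 5 B^{2}$)
$u{\left(25 \right)} - p = \left(-116 - 5 \cdot 25^{2}\right) - -289 = \left(-116 - 3125\right) + 289 = -3241 + 289 = -2952$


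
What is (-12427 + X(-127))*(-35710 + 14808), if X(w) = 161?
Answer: 256383932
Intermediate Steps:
(-12427 + X(-127))*(-35710 + 14808) = (-12427 + 161)*(-35710 + 14808) = -12266*(-20902) = 256383932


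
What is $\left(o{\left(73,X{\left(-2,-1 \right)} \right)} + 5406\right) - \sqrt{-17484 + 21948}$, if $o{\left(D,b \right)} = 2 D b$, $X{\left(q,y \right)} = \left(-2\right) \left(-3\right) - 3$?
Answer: $5844 - 12 \sqrt{31} \approx 5777.2$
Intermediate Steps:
$X{\left(q,y \right)} = 3$ ($X{\left(q,y \right)} = 6 - 3 = 3$)
$o{\left(D,b \right)} = 2 D b$
$\left(o{\left(73,X{\left(-2,-1 \right)} \right)} + 5406\right) - \sqrt{-17484 + 21948} = \left(2 \cdot 73 \cdot 3 + 5406\right) - \sqrt{-17484 + 21948} = \left(438 + 5406\right) - \sqrt{4464} = 5844 - 12 \sqrt{31}$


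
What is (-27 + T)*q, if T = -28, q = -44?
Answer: 2420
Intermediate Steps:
(-27 + T)*q = (-27 - 28)*(-44) = -55*(-44) = 2420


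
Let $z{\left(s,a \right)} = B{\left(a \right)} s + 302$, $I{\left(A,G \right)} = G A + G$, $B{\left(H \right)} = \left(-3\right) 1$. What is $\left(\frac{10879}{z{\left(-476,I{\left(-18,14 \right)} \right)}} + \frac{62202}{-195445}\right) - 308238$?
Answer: $- \frac{20843873537521}{67623970} \approx -3.0823 \cdot 10^{5}$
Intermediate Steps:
$B{\left(H \right)} = -3$
$I{\left(A,G \right)} = G + A G$ ($I{\left(A,G \right)} = A G + G = G + A G$)
$z{\left(s,a \right)} = 302 - 3 s$ ($z{\left(s,a \right)} = - 3 s + 302 = 302 - 3 s$)
$\left(\frac{10879}{z{\left(-476,I{\left(-18,14 \right)} \right)}} + \frac{62202}{-195445}\right) - 308238 = \left(\frac{10879}{302 - -1428} + \frac{62202}{-195445}\right) - 308238 = \left(\frac{10879}{302 + 1428} + 62202 \left(- \frac{1}{195445}\right)\right) - 308238 = \left(\frac{10879}{1730} - \frac{62202}{195445}\right) - 308238 = \frac{403727339}{67623970} - 308238 = - \frac{20843873537521}{67623970}$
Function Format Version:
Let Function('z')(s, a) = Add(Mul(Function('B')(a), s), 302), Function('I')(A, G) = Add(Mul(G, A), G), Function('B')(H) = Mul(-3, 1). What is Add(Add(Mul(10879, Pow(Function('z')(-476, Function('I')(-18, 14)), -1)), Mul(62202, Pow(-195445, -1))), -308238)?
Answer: Rational(-20843873537521, 67623970) ≈ -3.0823e+5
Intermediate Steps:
Function('B')(H) = -3
Function('I')(A, G) = Add(G, Mul(A, G)) (Function('I')(A, G) = Add(Mul(A, G), G) = Add(G, Mul(A, G)))
Function('z')(s, a) = Add(302, Mul(-3, s)) (Function('z')(s, a) = Add(Mul(-3, s), 302) = Add(302, Mul(-3, s)))
Add(Add(Mul(10879, Pow(Function('z')(-476, Function('I')(-18, 14)), -1)), Mul(62202, Pow(-195445, -1))), -308238) = Add(Add(Mul(10879, Pow(Add(302, Mul(-3, -476)), -1)), Mul(62202, Pow(-195445, -1))), -308238) = Add(Add(Mul(10879, Pow(Add(302, 1428), -1)), Mul(62202, Rational(-1, 195445))), -308238) = Add(Add(Mul(10879, Pow(1730, -1)), Rational(-62202, 195445)), -308238) = Add(Add(Mul(10879, Rational(1, 1730)), Rational(-62202, 195445)), -308238) = Add(Add(Rational(10879, 1730), Rational(-62202, 195445)), -308238) = Add(Rational(403727339, 67623970), -308238) = Rational(-20843873537521, 67623970)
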